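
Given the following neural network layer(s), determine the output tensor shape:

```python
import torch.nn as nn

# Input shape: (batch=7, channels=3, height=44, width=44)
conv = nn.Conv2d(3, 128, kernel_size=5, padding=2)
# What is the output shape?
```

Input: (7, 3, 44, 44) -> Output: (7, 128, 44, 44)

Answer: (7, 128, 44, 44)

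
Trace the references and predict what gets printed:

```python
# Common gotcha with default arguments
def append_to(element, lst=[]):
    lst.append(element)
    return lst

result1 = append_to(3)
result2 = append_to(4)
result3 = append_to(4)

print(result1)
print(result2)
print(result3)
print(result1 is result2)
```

Key concept: mutable default argument gotcha.
Step by step:
`result1 = append_to(3)` → result1 = [3]
`result2 = append_to(4)` → result1 = [3, 4] (same object as result2); result2 = [3, 4] (same object as result1)
`result3 = append_to(4)` → result1 = [3, 4, 4] (same object as result2, result3); result2 = [3, 4, 4] (same object as result1, result3); result3 = [3, 4, 4] (same object as result1, result2)
`print(result1)` → prints [3, 4, 4]
`print(result2)` → prints [3, 4, 4]
`print(result3)` → prints [3, 4, 4]
`print(result1 is result2)` → prints True

Answer:
[3, 4, 4]
[3, 4, 4]
[3, 4, 4]
True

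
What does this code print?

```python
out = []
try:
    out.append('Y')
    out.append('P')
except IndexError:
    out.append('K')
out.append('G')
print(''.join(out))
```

Execution trace: 'Y' (try body) → 'P' (try body, no exception) → 'G' (after the try/except). Output: YPG

Answer: YPG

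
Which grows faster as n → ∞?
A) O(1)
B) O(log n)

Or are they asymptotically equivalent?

O(1) vs O(log n): Higher order terms dominate.

Answer: B) O(log n) grows faster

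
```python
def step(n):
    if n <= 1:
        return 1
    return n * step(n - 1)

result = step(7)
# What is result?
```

step(7) = 7 * 6 * 5 * 4 * 3 * 2 * 1 = 5040

Answer: 5040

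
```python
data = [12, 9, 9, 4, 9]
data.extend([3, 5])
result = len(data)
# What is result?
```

Trace:
`data = [12, 9, 9, 4, 9]` → data = [12, 9, 9, 4, 9]
`data.extend([3, 5])` → data = [12, 9, 9, 4, 9, 3, 5]
`result = len(data)` → result = 7
So result = 7

Answer: 7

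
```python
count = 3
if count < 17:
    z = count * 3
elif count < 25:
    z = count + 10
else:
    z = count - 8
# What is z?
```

Trace:
`count = 3` → count = 3
`if count < 17: ...` → count < 17 is True → z = 9
So z = 9

Answer: 9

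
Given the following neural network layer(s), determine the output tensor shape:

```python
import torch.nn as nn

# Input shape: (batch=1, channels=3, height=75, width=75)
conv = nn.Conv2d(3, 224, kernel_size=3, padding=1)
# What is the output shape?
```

Input: (1, 3, 75, 75) -> Output: (1, 224, 75, 75)

Answer: (1, 224, 75, 75)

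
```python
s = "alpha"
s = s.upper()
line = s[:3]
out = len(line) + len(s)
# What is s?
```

Trace:
`s = "alpha"` → s = 'alpha'
`s = s.upper()` → s = 'ALPHA'
`line = s[:3]` → line = 'ALP'
`out = len(line) + len(s)` → out = 8
So s = 'ALPHA'

Answer: 'ALPHA'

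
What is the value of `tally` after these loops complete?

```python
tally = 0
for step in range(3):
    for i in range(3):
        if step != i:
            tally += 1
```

3² - 3 (exclude diagonal)
`tally` takes the values: 0 → 1 → 2 → 3 → 4 → 5 → 6

Answer: 6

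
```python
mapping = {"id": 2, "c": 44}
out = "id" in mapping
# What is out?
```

Trace:
`mapping = {"id": 2, "c": 44}` → mapping = {'id': 2, 'c': 44}
`out = "id" in mapping` → out = True
So out = True

Answer: True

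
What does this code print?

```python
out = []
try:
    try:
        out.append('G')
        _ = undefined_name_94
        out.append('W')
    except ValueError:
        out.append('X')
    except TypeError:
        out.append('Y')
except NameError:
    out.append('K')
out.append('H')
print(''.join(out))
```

Execution trace: 'G' (inner try body) → 'K' (outer except NameError) → 'H' (after the try/except). Output: GKH

Answer: GKH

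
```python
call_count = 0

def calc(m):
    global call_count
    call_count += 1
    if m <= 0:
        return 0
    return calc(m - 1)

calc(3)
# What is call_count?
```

Linear recursion stepping by 1: 4 calls from m=3 down to ≤0.

Answer: 4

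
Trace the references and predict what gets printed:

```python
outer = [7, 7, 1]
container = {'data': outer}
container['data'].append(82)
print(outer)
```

Key concept: dict holds reference to list.
Step by step:
`outer = [7, 7, 1]` → outer = [7, 7, 1]
`container = {'data': outer}` → container = {'data': [7, 7, 1]}
`container['data'].append(82)` → outer = [7, 7, 1, 82]; container = {'data': [7, 7, 1, 82]}
`print(outer)` → prints [7, 7, 1, 82]

Answer: [7, 7, 1, 82]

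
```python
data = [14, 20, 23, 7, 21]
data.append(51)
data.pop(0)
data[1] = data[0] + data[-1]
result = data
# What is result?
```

Trace:
`data = [14, 20, 23, 7, 21]` → data = [14, 20, 23, 7, 21]
`data.append(51)` → data = [14, 20, 23, 7, 21, 51]
`data.pop(0)` → data = [20, 23, 7, 21, 51]
`data[1] = data[0] + data[-1]` → data = [20, 71, 7, 21, 51]
`result = data` → result = [20, 71, 7, 21, 51]
So result = [20, 71, 7, 21, 51]

Answer: [20, 71, 7, 21, 51]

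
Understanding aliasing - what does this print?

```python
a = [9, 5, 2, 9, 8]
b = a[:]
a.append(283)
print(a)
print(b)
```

Key concept: slice [:] creates copy.
Step by step:
`a = [9, 5, 2, 9, 8]` → a = [9, 5, 2, 9, 8]
`b = a[:]` → b = [9, 5, 2, 9, 8]
`a.append(283)` → a = [9, 5, 2, 9, 8, 283]
`print(a)` → prints [9, 5, 2, 9, 8, 283]
`print(b)` → prints [9, 5, 2, 9, 8]

Answer:
[9, 5, 2, 9, 8, 283]
[9, 5, 2, 9, 8]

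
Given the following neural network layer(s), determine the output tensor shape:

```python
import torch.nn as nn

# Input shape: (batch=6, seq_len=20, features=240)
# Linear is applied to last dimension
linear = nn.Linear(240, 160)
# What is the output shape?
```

Input: (6, 20, 240) -> Output: (6, 20, 160)

Answer: (6, 20, 160)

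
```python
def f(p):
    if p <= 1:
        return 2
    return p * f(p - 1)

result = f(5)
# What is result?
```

f(5) = 5 * 4 * 3 * 2 * 2 = 240

Answer: 240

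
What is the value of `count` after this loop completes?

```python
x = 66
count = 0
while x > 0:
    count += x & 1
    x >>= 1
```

Count set bits in 66 (binary: 0b1000010)
`count` takes the values: 0 → 1 → 2

Answer: 2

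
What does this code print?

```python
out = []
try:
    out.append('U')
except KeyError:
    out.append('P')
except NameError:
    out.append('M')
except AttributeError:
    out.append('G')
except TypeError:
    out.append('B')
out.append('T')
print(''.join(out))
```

Execution trace: 'U' (try body, no exception) → 'T' (after the try/except). Output: UT

Answer: UT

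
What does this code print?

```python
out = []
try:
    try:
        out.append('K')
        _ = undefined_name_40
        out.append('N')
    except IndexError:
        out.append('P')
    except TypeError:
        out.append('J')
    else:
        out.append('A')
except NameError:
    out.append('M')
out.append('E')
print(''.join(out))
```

Execution trace: 'K' (try body) → 'M' (outer except NameError) → 'E' (after the try/except). Output: KME

Answer: KME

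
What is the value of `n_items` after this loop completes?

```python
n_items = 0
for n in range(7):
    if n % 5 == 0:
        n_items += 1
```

Count numbers divisible by 5 in range(7)
`n_items` takes the values: 0 → 1 → 2

Answer: 2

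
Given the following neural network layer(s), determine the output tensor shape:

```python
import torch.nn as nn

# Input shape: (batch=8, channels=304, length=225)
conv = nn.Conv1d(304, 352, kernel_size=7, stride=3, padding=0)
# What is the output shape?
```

Input: (8, 304, 225) -> Output: (8, 352, 73)

Answer: (8, 352, 73)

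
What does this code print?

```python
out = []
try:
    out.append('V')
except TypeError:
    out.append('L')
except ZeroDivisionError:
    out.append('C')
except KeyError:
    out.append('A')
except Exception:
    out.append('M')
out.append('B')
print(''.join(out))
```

Execution trace: 'V' (try body, no exception) → 'B' (after the try/except). Output: VB

Answer: VB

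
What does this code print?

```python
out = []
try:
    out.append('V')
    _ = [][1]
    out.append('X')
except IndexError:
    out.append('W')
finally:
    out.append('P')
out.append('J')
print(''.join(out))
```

Execution trace: 'V' (try body) → 'W' (except IndexError) → 'P' (finally) → 'J' (after the try/except). Output: VWPJ

Answer: VWPJ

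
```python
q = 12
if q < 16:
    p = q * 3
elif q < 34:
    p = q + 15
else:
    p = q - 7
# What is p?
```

Trace:
`q = 12` → q = 12
`if q < 16: ...` → q < 16 is True → p = 36
So p = 36

Answer: 36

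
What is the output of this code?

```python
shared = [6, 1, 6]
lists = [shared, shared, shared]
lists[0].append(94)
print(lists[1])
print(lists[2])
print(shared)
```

Key concept: list of same reference.
Step by step:
`shared = [6, 1, 6]` → shared = [6, 1, 6]
`lists = [shared, shared, shared]` → lists = [[6, 1, 6], [6, 1, 6], [6, 1, 6]]
`lists[0].append(94)` → shared = [6, 1, 6, 94]; lists = [[6, 1, 6, 94], [6, 1, 6, 94], [6, 1, 6, 94]]
`print(lists[1])` → prints [6, 1, 6, 94]
`print(lists[2])` → prints [6, 1, 6, 94]
`print(shared)` → prints [6, 1, 6, 94]

Answer:
[6, 1, 6, 94]
[6, 1, 6, 94]
[6, 1, 6, 94]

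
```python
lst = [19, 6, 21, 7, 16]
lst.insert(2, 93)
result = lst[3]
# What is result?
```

Trace:
`lst = [19, 6, 21, 7, 16]` → lst = [19, 6, 21, 7, 16]
`lst.insert(2, 93)` → lst = [19, 6, 93, 21, 7, 16]
`result = lst[3]` → result = 21
So result = 21

Answer: 21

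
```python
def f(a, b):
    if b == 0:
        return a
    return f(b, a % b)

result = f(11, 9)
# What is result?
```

f(11, 9) -> f(9, 2) -> f(2, 1) -> f(1, 0) -> 1

Answer: 1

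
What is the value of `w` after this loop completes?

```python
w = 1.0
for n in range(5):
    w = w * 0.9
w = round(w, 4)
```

Exponential decay: 1.0 * 0.9^5
`w` takes the values: 1.0 → 0.9 → 0.81 → 0.729 → 0.6561 → 0.59049 → 0.5905

Answer: 0.5905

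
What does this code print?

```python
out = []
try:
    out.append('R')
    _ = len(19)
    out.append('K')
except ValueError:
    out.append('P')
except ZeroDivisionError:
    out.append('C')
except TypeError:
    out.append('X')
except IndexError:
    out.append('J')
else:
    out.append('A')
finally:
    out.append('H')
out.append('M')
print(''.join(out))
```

Execution trace: 'R' (try body) → 'X' (except TypeError) → 'H' (finally) → 'M' (after the try/except). Output: RXHM

Answer: RXHM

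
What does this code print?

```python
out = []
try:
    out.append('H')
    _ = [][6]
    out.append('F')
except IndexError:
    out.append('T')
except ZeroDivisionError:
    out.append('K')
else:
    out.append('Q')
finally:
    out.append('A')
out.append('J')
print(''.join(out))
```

Execution trace: 'H' (try body) → 'T' (except IndexError) → 'A' (finally) → 'J' (after the try/except). Output: HTAJ

Answer: HTAJ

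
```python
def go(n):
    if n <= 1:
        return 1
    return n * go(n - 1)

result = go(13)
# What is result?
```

go(13) = 13 * 12 * 11 * 10 * 9 * 8 * 7 * 6 * 5 * 4 * 3 * 2 * 1 = 6227020800

Answer: 6227020800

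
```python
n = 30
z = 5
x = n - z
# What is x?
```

Trace:
`n = 30` → n = 30
`z = 5` → z = 5
`x = n - z` → x = 25
So x = 25

Answer: 25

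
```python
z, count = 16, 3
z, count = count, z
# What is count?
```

Trace:
`z, count = 16, 3` → z = 16; count = 3
`z, count = count, z` → z = 3; count = 16
So count = 16

Answer: 16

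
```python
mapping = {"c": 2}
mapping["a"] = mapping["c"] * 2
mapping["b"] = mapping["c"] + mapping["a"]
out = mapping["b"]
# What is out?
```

Trace:
`mapping = {"c": 2}` → mapping = {'c': 2}
`mapping["a"] = mapping["c"] * 2` → mapping = {'c': 2, 'a': 4}
`mapping["b"] = mapping["c"] + mapping["a"]` → mapping = {'c': 2, 'a': 4, 'b': 6}
`out = mapping["b"]` → out = 6
So out = 6

Answer: 6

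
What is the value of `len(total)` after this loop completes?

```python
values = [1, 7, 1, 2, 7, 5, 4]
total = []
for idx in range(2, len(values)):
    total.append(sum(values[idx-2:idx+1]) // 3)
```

Number of 3-element averages
`total` takes the values: [] → [3] → [3, 3] → [3, 3, 3] → [3, 3, 3, 4] → [3, 3, 3, 4, 5]
So `len(total)` = 5

Answer: 5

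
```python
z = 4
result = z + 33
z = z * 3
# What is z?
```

Trace:
`z = 4` → z = 4
`result = z + 33` → result = 37
`z = z * 3` → z = 12
So z = 12

Answer: 12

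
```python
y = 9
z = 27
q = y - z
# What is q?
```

Trace:
`y = 9` → y = 9
`z = 27` → z = 27
`q = y - z` → q = -18
So q = -18

Answer: -18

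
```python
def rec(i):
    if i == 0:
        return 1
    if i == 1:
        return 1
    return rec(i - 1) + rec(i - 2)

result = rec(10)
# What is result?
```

Build up from base cases: rec(0)=1, rec(1)=1, rec(2)=2, rec(3)=3, rec(4)=5, rec(5)=8, rec(6)=13, ..., rec(10)=89

Answer: 89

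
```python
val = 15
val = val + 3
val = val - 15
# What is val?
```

Trace:
`val = 15` → val = 15
`val = val + 3` → val = 18
`val = val - 15` → val = 3
So val = 3

Answer: 3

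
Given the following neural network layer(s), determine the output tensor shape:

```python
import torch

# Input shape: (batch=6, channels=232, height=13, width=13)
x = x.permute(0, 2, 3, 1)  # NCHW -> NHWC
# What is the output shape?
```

Input: (6, 232, 13, 13) -> Output: (6, 13, 13, 232)

Answer: (6, 13, 13, 232)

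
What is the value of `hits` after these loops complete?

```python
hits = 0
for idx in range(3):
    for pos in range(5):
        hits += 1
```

3 * 5 = 15
`hits` takes the values: 0 → 1 → 2 → 3 → 4 → 5 → 6 → 7 → 8 → 9 → 10 → 11 → 12 → 13 → 14 → 15

Answer: 15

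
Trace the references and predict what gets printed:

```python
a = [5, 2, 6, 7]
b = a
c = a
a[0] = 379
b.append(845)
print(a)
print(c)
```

Key concept: multiple aliases.
Step by step:
`a = [5, 2, 6, 7]` → a = [5, 2, 6, 7]
`b = a` → b = [5, 2, 6, 7] (same object as a)
`c = a` → c = [5, 2, 6, 7] (same object as a, b)
`a[0] = 379` → a = [379, 2, 6, 7] (same object as b, c); b = [379, 2, 6, 7] (same object as a, c); c = [379, 2, 6, 7] (same object as a, b)
`b.append(845)` → a = [379, 2, 6, 7, 845] (same object as b, c); b = [379, 2, 6, 7, 845] (same object as a, c); c = [379, 2, 6, 7, 845] (same object as a, b)
`print(a)` → prints [379, 2, 6, 7, 845]
`print(c)` → prints [379, 2, 6, 7, 845]

Answer:
[379, 2, 6, 7, 845]
[379, 2, 6, 7, 845]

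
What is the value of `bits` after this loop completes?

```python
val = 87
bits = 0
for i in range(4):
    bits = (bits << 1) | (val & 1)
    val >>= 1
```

Reverse lowest 4 bits of 87
`bits` takes the values: 0 → 1 → 3 → 7 → 14

Answer: 14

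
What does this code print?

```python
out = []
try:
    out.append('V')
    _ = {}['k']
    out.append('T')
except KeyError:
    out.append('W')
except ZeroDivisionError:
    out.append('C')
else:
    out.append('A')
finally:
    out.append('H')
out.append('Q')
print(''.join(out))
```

Execution trace: 'V' (try body) → 'W' (except KeyError) → 'H' (finally) → 'Q' (after the try/except). Output: VWHQ

Answer: VWHQ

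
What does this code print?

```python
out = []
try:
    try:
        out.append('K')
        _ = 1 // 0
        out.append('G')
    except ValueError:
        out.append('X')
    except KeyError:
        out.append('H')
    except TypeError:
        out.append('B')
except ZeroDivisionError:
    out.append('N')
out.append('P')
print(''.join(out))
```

Execution trace: 'K' (try body) → 'N' (outer except ZeroDivisionError) → 'P' (after the try/except). Output: KNP

Answer: KNP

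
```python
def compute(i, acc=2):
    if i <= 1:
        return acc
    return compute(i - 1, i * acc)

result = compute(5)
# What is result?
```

Accumulator trace (n, acc): (5, 2) -> (4, 10) -> (3, 40) -> (2, 120) -> (1, 240) -> return 240

Answer: 240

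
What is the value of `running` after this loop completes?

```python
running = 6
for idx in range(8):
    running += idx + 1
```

Start at 6, add 1 to 8 = 42
`running` takes the values: 6 → 7 → 9 → 12 → 16 → 21 → 27 → 34 → 42

Answer: 42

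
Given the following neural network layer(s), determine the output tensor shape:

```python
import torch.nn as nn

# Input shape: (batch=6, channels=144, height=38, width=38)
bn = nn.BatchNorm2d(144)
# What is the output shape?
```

Input: (6, 144, 38, 38) -> Output: (6, 144, 38, 38)

Answer: (6, 144, 38, 38)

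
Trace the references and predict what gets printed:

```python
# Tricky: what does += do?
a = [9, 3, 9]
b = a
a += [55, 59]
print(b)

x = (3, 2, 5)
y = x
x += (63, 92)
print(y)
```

Key concept: += behavior differs for mutable vs immutable.
Step by step:
`a = [9, 3, 9]` → a = [9, 3, 9]
`b = a` → b = [9, 3, 9] (same object as a)
`a += [55, 59]` → a = [9, 3, 9, 55, 59] (same object as b); b = [9, 3, 9, 55, 59] (same object as a)
`print(b)` → prints [9, 3, 9, 55, 59]
`x = (3, 2, 5)` → x = (3, 2, 5)
`y = x` → y = (3, 2, 5)
`x += (63, 92)` → x = (3, 2, 5, 63, 92)
`print(y)` → prints (3, 2, 5)

Answer:
[9, 3, 9, 55, 59]
(3, 2, 5)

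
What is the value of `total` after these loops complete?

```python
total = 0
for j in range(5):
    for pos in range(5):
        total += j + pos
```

Sum of all j+pos for j,pos in 5x5
`total` takes the values: 0 → 1 → 3 → 6 → 10 → 11 → 13 → 16 → 20 → 25 → 27 → 30 → 34 → 39 → 45 → 48 → 52 → 57 → 63 → 70 → 74 → 79 → 85 → 92 → 100

Answer: 100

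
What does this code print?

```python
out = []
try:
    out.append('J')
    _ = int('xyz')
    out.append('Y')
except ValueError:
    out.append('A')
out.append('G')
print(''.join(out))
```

Execution trace: 'J' (try body) → 'A' (except ValueError) → 'G' (after the try/except). Output: JAG

Answer: JAG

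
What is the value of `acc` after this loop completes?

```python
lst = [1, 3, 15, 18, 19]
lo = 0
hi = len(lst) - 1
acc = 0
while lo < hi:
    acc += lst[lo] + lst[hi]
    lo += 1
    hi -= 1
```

Sum of pairs from ends
`acc` takes the values: 0 → 20 → 41

Answer: 41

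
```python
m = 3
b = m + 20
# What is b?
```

Trace:
`m = 3` → m = 3
`b = m + 20` → b = 23
So b = 23

Answer: 23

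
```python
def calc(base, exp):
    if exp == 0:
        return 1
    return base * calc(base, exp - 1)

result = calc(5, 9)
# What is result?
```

calc(5, 9) = 5 * 5 * 5 * 5 * 5 * 5 * 5 * 5 * 5 = 1953125

Answer: 1953125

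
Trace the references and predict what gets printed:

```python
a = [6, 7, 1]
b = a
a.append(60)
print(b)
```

Key concept: basic list aliasing.
Step by step:
`a = [6, 7, 1]` → a = [6, 7, 1]
`b = a` → b = [6, 7, 1] (same object as a)
`a.append(60)` → a = [6, 7, 1, 60] (same object as b); b = [6, 7, 1, 60] (same object as a)
`print(b)` → prints [6, 7, 1, 60]

Answer: [6, 7, 1, 60]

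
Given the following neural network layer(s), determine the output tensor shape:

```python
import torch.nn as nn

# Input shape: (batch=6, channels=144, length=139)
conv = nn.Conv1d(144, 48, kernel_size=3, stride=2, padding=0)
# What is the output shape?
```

Input: (6, 144, 139) -> Output: (6, 48, 69)

Answer: (6, 48, 69)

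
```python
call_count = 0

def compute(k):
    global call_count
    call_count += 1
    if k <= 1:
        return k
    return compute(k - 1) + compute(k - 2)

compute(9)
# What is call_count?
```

Calls(k) = 1 + Calls(k-1) + Calls(k-2); Calls(0)=Calls(1)=1. For k=9 this gives 109.

Answer: 109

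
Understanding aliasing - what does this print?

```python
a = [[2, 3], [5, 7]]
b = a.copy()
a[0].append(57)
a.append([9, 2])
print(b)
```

Key concept: shallow copy with nested lists.
Step by step:
`a = [[2, 3], [5, 7]]` → a = [[2, 3], [5, 7]]
`b = a.copy()` → b = [[2, 3], [5, 7]]
`a[0].append(57)` → a = [[2, 3, 57], [5, 7]]; b = [[2, 3, 57], [5, 7]]
`a.append([9, 2])` → a = [[2, 3, 57], [5, 7], [9, 2]]
`print(b)` → prints [[2, 3, 57], [5, 7]]

Answer: [[2, 3, 57], [5, 7]]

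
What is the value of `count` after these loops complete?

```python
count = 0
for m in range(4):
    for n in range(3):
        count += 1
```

4 * 3 = 12
`count` takes the values: 0 → 1 → 2 → 3 → 4 → 5 → 6 → 7 → 8 → 9 → 10 → 11 → 12

Answer: 12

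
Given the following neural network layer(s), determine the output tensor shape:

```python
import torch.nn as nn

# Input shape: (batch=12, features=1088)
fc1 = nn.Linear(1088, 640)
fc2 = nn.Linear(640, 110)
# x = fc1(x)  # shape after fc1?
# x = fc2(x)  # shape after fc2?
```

Input: (12, 1088) -> after fc1: (12, 640) -> Output: (12, 110)

Answer: (12, 110)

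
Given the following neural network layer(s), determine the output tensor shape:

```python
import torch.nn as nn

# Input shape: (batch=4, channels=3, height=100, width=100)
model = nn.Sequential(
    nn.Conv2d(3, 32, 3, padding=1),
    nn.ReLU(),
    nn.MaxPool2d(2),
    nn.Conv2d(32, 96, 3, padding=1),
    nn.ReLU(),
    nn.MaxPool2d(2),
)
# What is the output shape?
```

Input: (4, 3, 100, 100) -> after first Conv2d: (4, 32, 100, 100) -> after first MaxPool2d: (4, 32, 50, 50) -> after second Conv2d: (4, 96, 50, 50) -> Output: (4, 96, 25, 25)

Answer: (4, 96, 25, 25)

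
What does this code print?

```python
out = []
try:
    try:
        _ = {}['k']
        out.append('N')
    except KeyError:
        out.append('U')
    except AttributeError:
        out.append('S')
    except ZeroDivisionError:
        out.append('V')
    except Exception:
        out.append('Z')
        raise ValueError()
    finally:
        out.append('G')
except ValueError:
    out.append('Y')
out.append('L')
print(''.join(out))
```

Execution trace: 'U' (inner except KeyError) → 'G' (inner finally) → 'L' (after the try/except). Output: UGL

Answer: UGL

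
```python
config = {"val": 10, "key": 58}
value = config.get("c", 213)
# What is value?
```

Trace:
`config = {"val": 10, "key": 58}` → config = {'val': 10, 'key': 58}
`value = config.get("c", 213)` → value = 213
So value = 213

Answer: 213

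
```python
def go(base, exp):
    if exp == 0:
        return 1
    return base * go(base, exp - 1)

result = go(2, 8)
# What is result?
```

go(2, 8) = 2 * 2 * 2 * 2 * 2 * 2 * 2 * 2 = 256

Answer: 256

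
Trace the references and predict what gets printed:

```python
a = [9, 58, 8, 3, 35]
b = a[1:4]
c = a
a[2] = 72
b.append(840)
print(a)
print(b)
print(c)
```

Key concept: slice vs alias.
Step by step:
`a = [9, 58, 8, 3, 35]` → a = [9, 58, 8, 3, 35]
`b = a[1:4]` → b = [58, 8, 3]
`c = a` → c = [9, 58, 8, 3, 35] (same object as a)
`a[2] = 72` → a = [9, 58, 72, 3, 35] (same object as c); c = [9, 58, 72, 3, 35] (same object as a)
`b.append(840)` → b = [58, 8, 3, 840]
`print(a)` → prints [9, 58, 72, 3, 35]
`print(b)` → prints [58, 8, 3, 840]
`print(c)` → prints [9, 58, 72, 3, 35]

Answer:
[9, 58, 72, 3, 35]
[58, 8, 3, 840]
[9, 58, 72, 3, 35]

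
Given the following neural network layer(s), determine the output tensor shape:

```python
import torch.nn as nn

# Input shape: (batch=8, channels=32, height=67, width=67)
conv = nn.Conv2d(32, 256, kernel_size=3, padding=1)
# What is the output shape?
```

Input: (8, 32, 67, 67) -> Output: (8, 256, 67, 67)

Answer: (8, 256, 67, 67)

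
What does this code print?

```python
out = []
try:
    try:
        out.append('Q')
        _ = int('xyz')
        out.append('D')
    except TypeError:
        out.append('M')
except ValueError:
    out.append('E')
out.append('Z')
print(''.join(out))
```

Execution trace: 'Q' (inner try body) → 'E' (outer except ValueError) → 'Z' (after the try/except). Output: QEZ

Answer: QEZ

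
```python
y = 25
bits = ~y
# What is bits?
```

Trace:
`y = 25` → y = 25
`bits = ~y` → bits = -26
So bits = -26

Answer: -26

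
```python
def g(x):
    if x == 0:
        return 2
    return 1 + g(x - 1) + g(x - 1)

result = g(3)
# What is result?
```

g(x) = 1 + 2·g(x-1), g(0)=2. Closed form: (2+1)·2^3 - 1 = 23.

Answer: 23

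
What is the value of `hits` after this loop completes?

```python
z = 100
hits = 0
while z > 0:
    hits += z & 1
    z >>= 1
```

Count set bits in 100 (binary: 0b1100100)
`hits` takes the values: 0 → 1 → 2 → 3

Answer: 3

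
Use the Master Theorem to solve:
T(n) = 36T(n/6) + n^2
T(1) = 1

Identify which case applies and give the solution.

a=36, b=6, f(n)=n^2. log_6(36) = 2. Since c=2 = 2, Case 2 applies: T(n) = Θ(n^log_b(a) · log n) = O(n^2 log n).

Answer: O(n^2 log n) - Case 2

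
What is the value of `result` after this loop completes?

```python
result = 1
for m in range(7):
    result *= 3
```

3^7 = 2187
`result` takes the values: 1 → 3 → 9 → 27 → 81 → 243 → 729 → 2187

Answer: 2187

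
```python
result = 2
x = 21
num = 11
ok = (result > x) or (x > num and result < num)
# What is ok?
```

Trace:
`result = 2` → result = 2
`x = 21` → x = 21
`num = 11` → num = 11
`ok = (result > x) or (x > num and result < num)` → ok = True
So ok = True

Answer: True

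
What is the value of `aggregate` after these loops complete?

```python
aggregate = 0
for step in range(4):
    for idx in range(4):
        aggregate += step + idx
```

Sum of all step+idx for step,idx in 4x4
`aggregate` takes the values: 0 → 1 → 3 → 6 → 7 → 9 → 12 → 16 → 18 → 21 → 25 → 30 → 33 → 37 → 42 → 48

Answer: 48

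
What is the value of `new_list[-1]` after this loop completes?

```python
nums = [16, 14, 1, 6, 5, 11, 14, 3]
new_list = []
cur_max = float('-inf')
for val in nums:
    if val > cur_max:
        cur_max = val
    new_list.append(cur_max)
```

Running max ends at 16
`new_list` takes the values: [] → [16] → [16, 16] → [16, 16, 16] → [16, 16, 16, 16] → [16, 16, 16, 16, 16] → [16, 16, 16, 16, 16, 16] → [16, 16, 16, 16, 16, 16, 16] → [16, 16, 16, 16, 16, 16, 16, 16]
So `new_list[-1]` = 16

Answer: 16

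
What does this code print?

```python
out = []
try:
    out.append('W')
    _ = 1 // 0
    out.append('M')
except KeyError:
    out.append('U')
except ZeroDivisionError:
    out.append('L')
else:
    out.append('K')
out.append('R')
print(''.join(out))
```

Execution trace: 'W' (try body) → 'L' (except ZeroDivisionError) → 'R' (after the try/except). Output: WLR

Answer: WLR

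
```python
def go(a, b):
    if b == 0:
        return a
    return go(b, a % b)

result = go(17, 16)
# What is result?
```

go(17, 16) -> go(16, 1) -> go(1, 0) -> 1

Answer: 1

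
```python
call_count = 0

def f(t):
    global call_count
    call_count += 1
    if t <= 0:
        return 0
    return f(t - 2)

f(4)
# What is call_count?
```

Linear recursion stepping by 2: 3 calls from t=4 down to ≤0.

Answer: 3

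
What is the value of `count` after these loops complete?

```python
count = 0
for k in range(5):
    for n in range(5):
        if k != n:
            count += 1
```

5² - 5 (exclude diagonal)
`count` takes the values: 0 → 1 → 2 → 3 → 4 → 5 → 6 → 7 → 8 → 9 → 10 → 11 → 12 → 13 → 14 → 15 → 16 → 17 → 18 → 19 → 20

Answer: 20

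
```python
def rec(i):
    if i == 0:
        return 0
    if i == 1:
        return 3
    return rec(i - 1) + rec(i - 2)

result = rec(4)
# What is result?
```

Build up from base cases: rec(0)=0, rec(1)=3, rec(2)=3, rec(3)=6, rec(4)=9

Answer: 9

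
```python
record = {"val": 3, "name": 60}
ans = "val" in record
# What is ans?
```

Trace:
`record = {"val": 3, "name": 60}` → record = {'val': 3, 'name': 60}
`ans = "val" in record` → ans = True
So ans = True

Answer: True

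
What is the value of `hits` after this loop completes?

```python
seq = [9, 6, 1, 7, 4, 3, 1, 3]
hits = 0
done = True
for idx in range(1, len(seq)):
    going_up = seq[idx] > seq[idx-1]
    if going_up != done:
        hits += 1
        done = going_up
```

Count direction changes in [9, 6, 1, 7, 4, 3, 1, 3]
`hits` takes the values: 0 → 1 → 2 → 3 → 4

Answer: 4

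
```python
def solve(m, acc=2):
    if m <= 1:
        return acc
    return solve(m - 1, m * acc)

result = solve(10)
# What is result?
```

Accumulator trace (n, acc): (10, 2) -> (9, 20) -> (8, 180) -> (7, 1440) -> (6, 10080) -> (5, 60480) -> (4, 302400) -> (3, 1209600) -> (2, 3628800) -> (1, 7257600) -> return 7257600

Answer: 7257600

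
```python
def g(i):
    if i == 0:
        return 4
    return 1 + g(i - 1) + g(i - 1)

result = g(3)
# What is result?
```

g(i) = 1 + 2·g(i-1), g(0)=4. Closed form: (4+1)·2^3 - 1 = 39.

Answer: 39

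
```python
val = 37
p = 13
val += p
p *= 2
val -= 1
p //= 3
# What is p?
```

Trace:
`val = 37` → val = 37
`p = 13` → p = 13
`val += p` → val = 50
`p *= 2` → p = 26
`val -= 1` → val = 49
`p //= 3` → p = 8
So p = 8

Answer: 8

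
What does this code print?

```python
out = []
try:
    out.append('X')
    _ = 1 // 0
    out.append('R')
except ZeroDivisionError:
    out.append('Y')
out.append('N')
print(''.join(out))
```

Execution trace: 'X' (try body) → 'Y' (except ZeroDivisionError) → 'N' (after the try/except). Output: XYN

Answer: XYN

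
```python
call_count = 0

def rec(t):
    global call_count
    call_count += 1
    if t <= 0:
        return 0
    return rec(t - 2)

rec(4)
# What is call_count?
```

Linear recursion stepping by 2: 3 calls from t=4 down to ≤0.

Answer: 3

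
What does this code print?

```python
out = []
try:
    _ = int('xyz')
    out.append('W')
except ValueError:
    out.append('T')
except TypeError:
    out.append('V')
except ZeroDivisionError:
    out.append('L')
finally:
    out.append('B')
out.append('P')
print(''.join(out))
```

Execution trace: 'T' (except ValueError) → 'B' (finally) → 'P' (after the try/except). Output: TBP

Answer: TBP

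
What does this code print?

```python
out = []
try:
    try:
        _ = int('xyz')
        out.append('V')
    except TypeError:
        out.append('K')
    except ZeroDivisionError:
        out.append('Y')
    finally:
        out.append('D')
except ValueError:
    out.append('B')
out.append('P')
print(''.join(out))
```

Execution trace: 'D' (finally) → 'B' (outer except ValueError) → 'P' (after the try/except). Output: DBP

Answer: DBP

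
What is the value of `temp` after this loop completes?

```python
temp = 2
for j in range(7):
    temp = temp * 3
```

Multiply by 3, 7 times: 2 * 3^7 = 4374
`temp` takes the values: 2 → 6 → 18 → 54 → 162 → 486 → 1458 → 4374

Answer: 4374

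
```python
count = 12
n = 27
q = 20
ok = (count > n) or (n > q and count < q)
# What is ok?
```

Trace:
`count = 12` → count = 12
`n = 27` → n = 27
`q = 20` → q = 20
`ok = (count > n) or (n > q and count < q)` → ok = True
So ok = True

Answer: True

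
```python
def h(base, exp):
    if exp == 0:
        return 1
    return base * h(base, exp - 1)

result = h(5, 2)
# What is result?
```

h(5, 2) = 5 * 5 = 25

Answer: 25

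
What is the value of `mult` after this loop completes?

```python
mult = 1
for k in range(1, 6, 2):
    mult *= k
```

Product of 1, 3, 5, ... up to 5
`mult` takes the values: 1 → 3 → 15

Answer: 15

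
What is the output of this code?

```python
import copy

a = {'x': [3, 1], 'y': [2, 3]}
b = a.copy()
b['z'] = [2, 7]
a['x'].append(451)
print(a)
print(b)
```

Key concept: shallow copy of dict with mutable values.
Step by step:
`a = {'x': [3, 1], 'y': [2, 3]}` → a = {'x': [3, 1], 'y': [2, 3]}
`b = a.copy()` → b = {'x': [3, 1], 'y': [2, 3]}
`b['z'] = [2, 7]` → b = {'x': [3, 1], 'y': [2, 3], 'z': [2, 7]}
`a['x'].append(451)` → a = {'x': [3, 1, 451], 'y': [2, 3]}; b = {'x': [3, 1, 451], 'y': [2, 3], 'z': [2, 7]}
`print(a)` → prints {'x': [3, 1, 451], 'y': [2, 3]}
`print(b)` → prints {'x': [3, 1, 451], 'y': [2, 3], 'z': [2, 7]}

Answer:
{'x': [3, 1, 451], 'y': [2, 3]}
{'x': [3, 1, 451], 'y': [2, 3], 'z': [2, 7]}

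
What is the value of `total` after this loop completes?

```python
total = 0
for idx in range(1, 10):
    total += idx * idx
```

Sum of squares 1² to 9² = 285
`total` takes the values: 0 → 1 → 5 → 14 → 30 → 55 → 91 → 140 → 204 → 285

Answer: 285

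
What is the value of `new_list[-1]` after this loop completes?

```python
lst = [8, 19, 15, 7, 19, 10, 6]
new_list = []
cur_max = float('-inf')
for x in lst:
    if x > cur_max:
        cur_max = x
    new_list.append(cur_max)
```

Running max ends at 19
`new_list` takes the values: [] → [8] → [8, 19] → [8, 19, 19] → [8, 19, 19, 19] → [8, 19, 19, 19, 19] → [8, 19, 19, 19, 19, 19] → [8, 19, 19, 19, 19, 19, 19]
So `new_list[-1]` = 19

Answer: 19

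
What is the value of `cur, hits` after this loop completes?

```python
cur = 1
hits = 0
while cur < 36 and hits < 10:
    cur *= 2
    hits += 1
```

Double until >= 36 or 10 iterations
`cur, hits` takes the values: (1, 0) → (2, 0) → (2, 1) → (4, 1) → (4, 2) → (8, 2) → (8, 3) → (16, 3) → (16, 4) → (32, 4) → (32, 5) → (64, 5) → (64, 6)

Answer: 64, 6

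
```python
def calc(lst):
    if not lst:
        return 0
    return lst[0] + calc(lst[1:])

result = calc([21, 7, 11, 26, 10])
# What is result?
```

21 + 7 + 11 + 26 + 10 + 0 = 75

Answer: 75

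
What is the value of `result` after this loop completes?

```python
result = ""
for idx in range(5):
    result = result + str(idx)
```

Concatenate digits 0 to 4
`result` takes the values: "" → "0" → "01" → "012" → "0123" → "01234"

Answer: "01234"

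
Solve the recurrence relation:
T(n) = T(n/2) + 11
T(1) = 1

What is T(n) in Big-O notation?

Each step divides n by 2 and adds 11. After log_2(n) steps we reach T(1)=1. So T(n) = 11·log_2(n) + 1 = O(log n).

Answer: O(log n)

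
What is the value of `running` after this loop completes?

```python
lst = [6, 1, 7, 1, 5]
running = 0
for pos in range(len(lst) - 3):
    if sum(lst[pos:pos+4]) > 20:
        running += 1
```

Count windows with sum > 20
`running` takes the values: 0

Answer: 0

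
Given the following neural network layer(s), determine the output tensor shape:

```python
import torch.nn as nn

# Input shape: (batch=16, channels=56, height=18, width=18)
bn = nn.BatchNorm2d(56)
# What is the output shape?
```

Input: (16, 56, 18, 18) -> Output: (16, 56, 18, 18)

Answer: (16, 56, 18, 18)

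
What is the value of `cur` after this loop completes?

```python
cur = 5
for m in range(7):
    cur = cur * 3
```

Multiply by 3, 7 times: 5 * 3^7 = 10935
`cur` takes the values: 5 → 15 → 45 → 135 → 405 → 1215 → 3645 → 10935

Answer: 10935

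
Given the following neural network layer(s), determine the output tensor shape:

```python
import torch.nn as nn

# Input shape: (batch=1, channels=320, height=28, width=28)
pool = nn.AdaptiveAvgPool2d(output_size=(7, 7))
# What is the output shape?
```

Input: (1, 320, 28, 28) -> Output: (1, 320, 7, 7)

Answer: (1, 320, 7, 7)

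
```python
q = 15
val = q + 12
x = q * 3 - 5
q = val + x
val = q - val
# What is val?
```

Trace:
`q = 15` → q = 15
`val = q + 12` → val = 27
`x = q * 3 - 5` → x = 40
`q = val + x` → q = 67
`val = q - val` → val = 40
So val = 40

Answer: 40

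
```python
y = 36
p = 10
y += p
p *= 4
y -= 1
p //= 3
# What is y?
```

Trace:
`y = 36` → y = 36
`p = 10` → p = 10
`y += p` → y = 46
`p *= 4` → p = 40
`y -= 1` → y = 45
`p //= 3` → p = 13
So y = 45

Answer: 45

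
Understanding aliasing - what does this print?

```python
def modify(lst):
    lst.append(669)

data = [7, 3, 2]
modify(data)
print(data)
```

Key concept: function modifies passed list.
Step by step:
`data = [7, 3, 2]` → data = [7, 3, 2]
`modify(data)` → data = [7, 3, 2, 669]
`print(data)` → prints [7, 3, 2, 669]

Answer: [7, 3, 2, 669]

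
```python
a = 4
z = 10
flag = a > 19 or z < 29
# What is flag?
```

Trace:
`a = 4` → a = 4
`z = 10` → z = 10
`flag = a > 19 or z < 29` → flag = True
So flag = True

Answer: True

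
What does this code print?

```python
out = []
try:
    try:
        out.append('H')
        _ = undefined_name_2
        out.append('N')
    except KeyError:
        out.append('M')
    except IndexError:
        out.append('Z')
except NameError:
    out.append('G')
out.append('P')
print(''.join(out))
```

Execution trace: 'H' (try body) → 'G' (outer except NameError) → 'P' (after the try/except). Output: HGP

Answer: HGP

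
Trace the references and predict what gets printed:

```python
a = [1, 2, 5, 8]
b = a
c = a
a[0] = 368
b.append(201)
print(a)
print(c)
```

Key concept: multiple aliases.
Step by step:
`a = [1, 2, 5, 8]` → a = [1, 2, 5, 8]
`b = a` → b = [1, 2, 5, 8] (same object as a)
`c = a` → c = [1, 2, 5, 8] (same object as a, b)
`a[0] = 368` → a = [368, 2, 5, 8] (same object as b, c); b = [368, 2, 5, 8] (same object as a, c); c = [368, 2, 5, 8] (same object as a, b)
`b.append(201)` → a = [368, 2, 5, 8, 201] (same object as b, c); b = [368, 2, 5, 8, 201] (same object as a, c); c = [368, 2, 5, 8, 201] (same object as a, b)
`print(a)` → prints [368, 2, 5, 8, 201]
`print(c)` → prints [368, 2, 5, 8, 201]

Answer:
[368, 2, 5, 8, 201]
[368, 2, 5, 8, 201]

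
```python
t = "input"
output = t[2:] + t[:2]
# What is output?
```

Trace:
`t = "input"` → t = 'input'
`output = t[2:] + t[:2]` → output = 'putin'
So output = 'putin'

Answer: 'putin'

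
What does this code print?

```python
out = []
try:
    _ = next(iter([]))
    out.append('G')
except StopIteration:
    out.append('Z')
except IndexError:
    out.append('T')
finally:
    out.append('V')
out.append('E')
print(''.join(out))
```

Execution trace: 'Z' (except StopIteration) → 'V' (finally) → 'E' (after the try/except). Output: ZVE

Answer: ZVE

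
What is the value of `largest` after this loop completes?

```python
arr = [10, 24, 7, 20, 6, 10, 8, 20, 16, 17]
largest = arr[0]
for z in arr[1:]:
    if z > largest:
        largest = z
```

Maximum of [10, 24, 7, 20, 6, 10, 8, 20, 16, 17]
`largest` takes the values: 10 → 24

Answer: 24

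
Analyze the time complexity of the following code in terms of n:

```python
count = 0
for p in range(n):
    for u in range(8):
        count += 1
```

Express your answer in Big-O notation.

Each loop level contributes: n × 1. Multiplying the contributions gives O(n).

Answer: O(n)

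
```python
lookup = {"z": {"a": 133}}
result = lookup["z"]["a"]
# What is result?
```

Trace:
`lookup = {"z": {"a": 133}}` → lookup = {'z': {'a': 133}}
`result = lookup["z"]["a"]` → result = 133
So result = 133

Answer: 133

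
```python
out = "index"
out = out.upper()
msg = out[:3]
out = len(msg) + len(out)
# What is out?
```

Trace:
`out = "index"` → out = 'index'
`out = out.upper()` → out = 'INDEX'
`msg = out[:3]` → msg = 'IND'
`out = len(msg) + len(out)` → out = 8
So out = 8

Answer: 8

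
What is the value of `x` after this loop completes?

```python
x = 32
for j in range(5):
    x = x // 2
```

Halve 5 times: 32 // 2^5 = 1
`x` takes the values: 32 → 16 → 8 → 4 → 2 → 1

Answer: 1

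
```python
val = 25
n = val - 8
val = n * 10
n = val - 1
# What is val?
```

Trace:
`val = 25` → val = 25
`n = val - 8` → n = 17
`val = n * 10` → val = 170
`n = val - 1` → n = 169
So val = 170

Answer: 170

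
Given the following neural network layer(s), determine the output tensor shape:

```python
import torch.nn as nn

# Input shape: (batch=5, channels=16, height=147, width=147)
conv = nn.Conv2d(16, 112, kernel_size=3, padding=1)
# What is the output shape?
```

Input: (5, 16, 147, 147) -> Output: (5, 112, 147, 147)

Answer: (5, 112, 147, 147)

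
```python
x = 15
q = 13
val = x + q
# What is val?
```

Trace:
`x = 15` → x = 15
`q = 13` → q = 13
`val = x + q` → val = 28
So val = 28

Answer: 28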